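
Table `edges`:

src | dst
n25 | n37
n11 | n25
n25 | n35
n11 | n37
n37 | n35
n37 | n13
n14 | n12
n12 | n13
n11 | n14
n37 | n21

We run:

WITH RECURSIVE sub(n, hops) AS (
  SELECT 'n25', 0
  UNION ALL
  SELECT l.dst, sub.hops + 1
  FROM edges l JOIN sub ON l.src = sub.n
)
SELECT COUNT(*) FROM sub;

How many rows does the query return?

6

Base: (n25, hops=0).
Iteration 1: edges from {n25} -> (n35, hops=1), (n37, hops=1).
Iteration 2: edges from {n35,n37} -> (n13, hops=2), (n21, hops=2), (n35, hops=2).
Iteration 3: no outgoing edges from {n13,n21,n35}; recursion stops.
Total rows emitted: 6.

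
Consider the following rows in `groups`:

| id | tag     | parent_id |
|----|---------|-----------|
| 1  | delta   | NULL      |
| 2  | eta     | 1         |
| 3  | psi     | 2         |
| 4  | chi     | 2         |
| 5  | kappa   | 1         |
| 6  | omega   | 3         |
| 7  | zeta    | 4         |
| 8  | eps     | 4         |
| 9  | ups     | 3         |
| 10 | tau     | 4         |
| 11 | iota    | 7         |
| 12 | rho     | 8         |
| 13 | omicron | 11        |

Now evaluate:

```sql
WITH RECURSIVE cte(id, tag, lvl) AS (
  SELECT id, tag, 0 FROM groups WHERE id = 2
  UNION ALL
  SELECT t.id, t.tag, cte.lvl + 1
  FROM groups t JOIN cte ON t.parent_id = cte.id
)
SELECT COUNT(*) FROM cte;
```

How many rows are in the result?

Base: id=2 (eta) at lvl 0.
Iteration 1: rows with parent_id in {2} -> psi (id 3, lvl 1), chi (id 4, lvl 1).
Iteration 2: rows with parent_id in {3,4} -> omega (id 6, lvl 2), zeta (id 7, lvl 2), eps (id 8, lvl 2), ups (id 9, lvl 2), tau (id 10, lvl 2).
Iteration 3: rows with parent_id in {6,7,8,9,10} -> iota (id 11, lvl 3), rho (id 12, lvl 3).
Iteration 4: rows with parent_id in {11,12} -> omicron (id 13, lvl 4).
Iteration 5: no rows with parent_id in {13}; recursion stops.
Total rows emitted: 11.

11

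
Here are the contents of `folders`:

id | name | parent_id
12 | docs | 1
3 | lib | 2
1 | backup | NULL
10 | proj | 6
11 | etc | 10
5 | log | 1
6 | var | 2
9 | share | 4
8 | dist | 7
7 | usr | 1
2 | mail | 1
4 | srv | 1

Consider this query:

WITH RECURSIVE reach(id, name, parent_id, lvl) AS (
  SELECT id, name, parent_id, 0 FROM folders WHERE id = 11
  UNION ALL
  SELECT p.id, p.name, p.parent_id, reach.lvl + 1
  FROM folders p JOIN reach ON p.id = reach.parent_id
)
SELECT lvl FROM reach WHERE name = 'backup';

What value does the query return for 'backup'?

Base: id=11 (etc), parent_id=10, lvl 0.
Iteration 1: join on id=10 -> proj (id 10, parent_id=6, lvl 1).
Iteration 2: join on id=6 -> var (id 6, parent_id=2, lvl 2).
Iteration 3: join on id=2 -> mail (id 2, parent_id=1, lvl 3).
Iteration 4: join on id=1 -> backup (id 1, parent_id=NULL, lvl 4).
Iteration 5: parent_id is NULL; no match; recursion stops.

4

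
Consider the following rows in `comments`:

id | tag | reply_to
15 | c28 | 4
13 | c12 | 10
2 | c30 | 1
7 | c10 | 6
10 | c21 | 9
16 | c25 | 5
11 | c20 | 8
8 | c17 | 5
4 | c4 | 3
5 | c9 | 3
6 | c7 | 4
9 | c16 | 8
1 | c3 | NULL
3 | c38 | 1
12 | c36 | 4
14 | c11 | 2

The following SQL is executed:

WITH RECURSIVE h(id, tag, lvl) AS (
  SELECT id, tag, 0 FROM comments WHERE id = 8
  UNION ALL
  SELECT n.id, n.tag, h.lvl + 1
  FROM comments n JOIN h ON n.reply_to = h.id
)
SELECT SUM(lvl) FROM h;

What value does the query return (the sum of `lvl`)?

Base: id=8 (c17) at lvl 0.
Iteration 1: rows with reply_to in {8} -> c16 (id 9, lvl 1), c20 (id 11, lvl 1).
Iteration 2: rows with reply_to in {9,11} -> c21 (id 10, lvl 2).
Iteration 3: rows with reply_to in {10} -> c12 (id 13, lvl 3).
Iteration 4: no rows with reply_to in {13}; recursion stops.
SUM(lvl) = 0 + 1 + 1 + 2 + 3 = 7.

7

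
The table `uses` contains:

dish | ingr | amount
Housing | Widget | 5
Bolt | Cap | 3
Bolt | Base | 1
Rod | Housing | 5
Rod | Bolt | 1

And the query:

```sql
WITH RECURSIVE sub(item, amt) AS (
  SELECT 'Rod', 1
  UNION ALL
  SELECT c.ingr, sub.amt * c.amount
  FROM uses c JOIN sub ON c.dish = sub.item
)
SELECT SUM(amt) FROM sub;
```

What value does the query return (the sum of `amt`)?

36

Base: (Rod, amt=1).
Iteration 1: components of {Rod} -> Bolt = 1*1 = 1, Housing = 1*5 = 5.
Iteration 2: components of {Bolt,Housing} -> Base = 1*1 = 1, Cap = 1*3 = 3, Widget = 5*5 = 25.
Iteration 3: no further components; recursion stops.
SUM(amt) = 1 + 1 + 5 + 1 + 3 + 25 = 36.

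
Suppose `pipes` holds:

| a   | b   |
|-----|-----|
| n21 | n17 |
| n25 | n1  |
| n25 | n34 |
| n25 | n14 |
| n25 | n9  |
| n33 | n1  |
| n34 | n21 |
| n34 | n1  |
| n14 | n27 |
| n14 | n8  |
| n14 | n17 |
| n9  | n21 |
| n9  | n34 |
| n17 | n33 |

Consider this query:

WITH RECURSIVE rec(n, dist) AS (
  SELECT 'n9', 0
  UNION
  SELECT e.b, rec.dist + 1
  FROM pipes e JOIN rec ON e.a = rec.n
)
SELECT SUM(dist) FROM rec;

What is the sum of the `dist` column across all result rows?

27

Base: (n9, dist=0).
Iteration 1: edges from {n9} -> (n21, dist=1), (n34, dist=1).
Iteration 2: edges from {n21,n34} -> (n1, dist=2), (n17, dist=2), (n21, dist=2).
Iteration 3: edges from {n1,n17,n21} -> (n17, dist=3), (n33, dist=3).
Iteration 4: edges from {n17,n33} -> (n1, dist=4), (n33, dist=4).
Iteration 5: edges from {n1,n33} -> (n1, dist=5).
Iteration 6: no outgoing edges from {n1}; recursion stops.
SUM(dist) = 0 + 1 + 1 + 2 + 2 + 2 + 3 + 3 + 4 + 4 + 5 = 27.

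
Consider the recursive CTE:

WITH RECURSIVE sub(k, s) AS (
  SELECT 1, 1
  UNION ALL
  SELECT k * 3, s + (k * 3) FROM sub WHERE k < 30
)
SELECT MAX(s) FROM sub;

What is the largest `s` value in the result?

121

Base: k=1, s=1.
Iteration 1: 1 < 30 holds -> k = 1 * 3 = 3, s = 1 + 3 = 4.
Iteration 2: 3 < 30 holds -> k = 3 * 3 = 9, s = 4 + 9 = 13.
Iteration 3: 9 < 30 holds -> k = 9 * 3 = 27, s = 13 + 27 = 40.
Iteration 4: 27 < 30 holds -> k = 27 * 3 = 81, s = 40 + 81 = 121.
Iteration 5: 81 < 30 fails; recursion stops.
s values: 1, 4, 13, 40, 121; the maximum is 121.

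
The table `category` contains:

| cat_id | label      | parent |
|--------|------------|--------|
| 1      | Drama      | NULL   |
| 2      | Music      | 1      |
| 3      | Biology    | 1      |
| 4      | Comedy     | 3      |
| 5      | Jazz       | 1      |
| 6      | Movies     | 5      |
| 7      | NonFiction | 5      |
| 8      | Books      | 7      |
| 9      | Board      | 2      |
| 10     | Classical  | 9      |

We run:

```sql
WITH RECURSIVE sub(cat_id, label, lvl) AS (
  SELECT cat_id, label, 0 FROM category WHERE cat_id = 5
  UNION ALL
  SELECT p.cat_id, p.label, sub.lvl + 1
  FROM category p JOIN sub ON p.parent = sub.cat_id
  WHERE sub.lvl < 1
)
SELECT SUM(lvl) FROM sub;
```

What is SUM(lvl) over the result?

Base: cat_id=5 (Jazz) at lvl 0.
Iteration 1: rows with parent in {5} -> Movies (id 6, lvl 1), NonFiction (id 7, lvl 1).
Iteration 2: lvl < 1 fails for all current rows; recursion stops.
SUM(lvl) = 0 + 1 + 1 = 2.

2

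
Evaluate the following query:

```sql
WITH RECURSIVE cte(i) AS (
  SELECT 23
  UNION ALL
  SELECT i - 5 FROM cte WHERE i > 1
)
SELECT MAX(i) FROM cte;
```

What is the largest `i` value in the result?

Base: i=23.
Iteration 1: 23 > 1 holds -> i = 23 - 5 = 18.
Iteration 2: 18 > 1 holds -> i = 18 - 5 = 13.
Iteration 3: 13 > 1 holds -> i = 13 - 5 = 8.
Iteration 4: 8 > 1 holds -> i = 8 - 5 = 3.
Iteration 5: 3 > 1 holds -> i = 3 - 5 = -2.
Iteration 6: -2 > 1 fails; recursion stops.
i values: 23, 18, 13, 8, 3, -2; the maximum is 23.

23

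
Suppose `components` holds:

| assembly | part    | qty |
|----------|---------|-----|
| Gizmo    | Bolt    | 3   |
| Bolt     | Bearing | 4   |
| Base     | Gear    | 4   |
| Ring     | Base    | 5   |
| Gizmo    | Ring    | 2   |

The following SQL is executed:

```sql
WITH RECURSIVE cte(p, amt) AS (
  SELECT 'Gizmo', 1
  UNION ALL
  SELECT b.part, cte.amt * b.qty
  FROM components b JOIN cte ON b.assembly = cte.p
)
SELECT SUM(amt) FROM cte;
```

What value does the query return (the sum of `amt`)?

Base: (Gizmo, amt=1).
Iteration 1: components of {Gizmo} -> Bolt = 1*3 = 3, Ring = 1*2 = 2.
Iteration 2: components of {Bolt,Ring} -> Base = 2*5 = 10, Bearing = 3*4 = 12.
Iteration 3: components of {Base,Bearing} -> Gear = 10*4 = 40.
Iteration 4: no further components; recursion stops.
SUM(amt) = 1 + 2 + 3 + 10 + 12 + 40 = 68.

68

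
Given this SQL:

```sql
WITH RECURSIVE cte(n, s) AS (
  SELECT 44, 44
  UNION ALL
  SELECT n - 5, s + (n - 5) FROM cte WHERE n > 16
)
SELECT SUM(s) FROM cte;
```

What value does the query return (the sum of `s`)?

952

Base: n=44, s=44.
Iteration 1: 44 > 16 holds -> n = 44 - 5 = 39, s = 44 + 39 = 83.
Iteration 2: 39 > 16 holds -> n = 39 - 5 = 34, s = 83 + 34 = 117.
Iteration 3: 34 > 16 holds -> n = 34 - 5 = 29, s = 117 + 29 = 146.
Iteration 4: 29 > 16 holds -> n = 29 - 5 = 24, s = 146 + 24 = 170.
Iteration 5: 24 > 16 holds -> n = 24 - 5 = 19, s = 170 + 19 = 189.
Iteration 6: 19 > 16 holds -> n = 19 - 5 = 14, s = 189 + 14 = 203.
Iteration 7: 14 > 16 fails; recursion stops.
SUM(s) = 44 + 83 + 117 + 146 + 170 + 189 + 203 = 952.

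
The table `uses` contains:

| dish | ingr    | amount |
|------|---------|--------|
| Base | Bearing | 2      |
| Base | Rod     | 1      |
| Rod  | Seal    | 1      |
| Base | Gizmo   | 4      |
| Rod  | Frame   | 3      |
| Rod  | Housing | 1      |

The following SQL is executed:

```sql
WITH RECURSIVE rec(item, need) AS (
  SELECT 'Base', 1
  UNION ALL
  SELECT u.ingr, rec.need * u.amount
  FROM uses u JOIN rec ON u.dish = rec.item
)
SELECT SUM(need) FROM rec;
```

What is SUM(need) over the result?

13

Base: (Base, need=1).
Iteration 1: components of {Base} -> Bearing = 1*2 = 2, Gizmo = 1*4 = 4, Rod = 1*1 = 1.
Iteration 2: components of {Bearing,Gizmo,Rod} -> Frame = 1*3 = 3, Housing = 1*1 = 1, Seal = 1*1 = 1.
Iteration 3: no further components; recursion stops.
SUM(need) = 1 + 2 + 1 + 4 + 1 + 3 + 1 = 13.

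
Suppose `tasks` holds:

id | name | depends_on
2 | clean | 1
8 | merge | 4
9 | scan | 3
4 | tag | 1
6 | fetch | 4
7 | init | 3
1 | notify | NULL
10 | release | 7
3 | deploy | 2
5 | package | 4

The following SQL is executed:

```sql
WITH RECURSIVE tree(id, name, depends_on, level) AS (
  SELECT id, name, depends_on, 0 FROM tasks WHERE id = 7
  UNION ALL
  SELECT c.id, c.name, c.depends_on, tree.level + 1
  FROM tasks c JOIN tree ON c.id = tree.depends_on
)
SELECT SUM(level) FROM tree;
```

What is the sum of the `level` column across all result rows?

Base: id=7 (init), depends_on=3, level 0.
Iteration 1: join on id=3 -> deploy (id 3, depends_on=2, level 1).
Iteration 2: join on id=2 -> clean (id 2, depends_on=1, level 2).
Iteration 3: join on id=1 -> notify (id 1, depends_on=NULL, level 3).
Iteration 4: depends_on is NULL; no match; recursion stops.
SUM(level) = 0 + 1 + 2 + 3 = 6.

6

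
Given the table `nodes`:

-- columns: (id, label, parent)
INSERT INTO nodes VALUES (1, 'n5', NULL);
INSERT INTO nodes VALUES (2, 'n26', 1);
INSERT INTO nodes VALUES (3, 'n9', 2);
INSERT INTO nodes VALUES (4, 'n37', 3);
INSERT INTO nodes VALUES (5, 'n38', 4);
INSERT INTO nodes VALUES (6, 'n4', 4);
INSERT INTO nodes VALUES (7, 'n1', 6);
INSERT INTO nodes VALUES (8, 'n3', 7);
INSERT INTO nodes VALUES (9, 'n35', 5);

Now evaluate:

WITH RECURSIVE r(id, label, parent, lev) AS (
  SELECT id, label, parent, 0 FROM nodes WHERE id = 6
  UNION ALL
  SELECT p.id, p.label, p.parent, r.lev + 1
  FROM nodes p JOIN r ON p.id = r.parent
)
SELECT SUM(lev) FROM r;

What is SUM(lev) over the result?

10

Base: id=6 (n4), parent=4, lev 0.
Iteration 1: join on id=4 -> n37 (id 4, parent=3, lev 1).
Iteration 2: join on id=3 -> n9 (id 3, parent=2, lev 2).
Iteration 3: join on id=2 -> n26 (id 2, parent=1, lev 3).
Iteration 4: join on id=1 -> n5 (id 1, parent=NULL, lev 4).
Iteration 5: parent is NULL; no match; recursion stops.
SUM(lev) = 0 + 1 + 2 + 3 + 4 = 10.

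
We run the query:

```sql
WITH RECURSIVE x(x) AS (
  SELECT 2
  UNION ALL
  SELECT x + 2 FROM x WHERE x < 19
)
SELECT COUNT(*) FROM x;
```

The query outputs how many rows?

Base: x=2.
Iteration 1: 2 < 19 holds -> x = 2 + 2 = 4.
Iteration 2: 4 < 19 holds -> x = 4 + 2 = 6.
Iteration 3: 6 < 19 holds -> x = 6 + 2 = 8.
Iteration 4: 8 < 19 holds -> x = 8 + 2 = 10.
Iteration 5: 10 < 19 holds -> x = 10 + 2 = 12.
Iteration 6: 12 < 19 holds -> x = 12 + 2 = 14.
Iteration 7: 14 < 19 holds -> x = 14 + 2 = 16.
Iteration 8: 16 < 19 holds -> x = 16 + 2 = 18.
Iteration 9: 18 < 19 holds -> x = 18 + 2 = 20.
Iteration 10: 20 < 19 fails; recursion stops.
Total rows emitted: 10.

10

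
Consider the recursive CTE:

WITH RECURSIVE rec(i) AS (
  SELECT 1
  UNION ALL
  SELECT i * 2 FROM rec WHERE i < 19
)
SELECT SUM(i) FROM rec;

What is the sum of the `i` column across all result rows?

Base: i=1.
Iteration 1: 1 < 19 holds -> i = 1 * 2 = 2.
Iteration 2: 2 < 19 holds -> i = 2 * 2 = 4.
Iteration 3: 4 < 19 holds -> i = 4 * 2 = 8.
Iteration 4: 8 < 19 holds -> i = 8 * 2 = 16.
Iteration 5: 16 < 19 holds -> i = 16 * 2 = 32.
Iteration 6: 32 < 19 fails; recursion stops.
SUM(i) = 1 + 2 + 4 + 8 + 16 + 32 = 63.

63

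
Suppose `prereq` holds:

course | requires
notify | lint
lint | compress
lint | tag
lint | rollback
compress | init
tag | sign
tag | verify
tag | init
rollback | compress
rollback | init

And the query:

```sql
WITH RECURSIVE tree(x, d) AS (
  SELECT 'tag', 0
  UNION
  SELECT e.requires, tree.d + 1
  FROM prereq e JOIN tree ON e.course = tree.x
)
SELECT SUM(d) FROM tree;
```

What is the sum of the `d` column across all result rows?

Base: (tag, d=0).
Iteration 1: edges from {tag} -> (init, d=1), (sign, d=1), (verify, d=1).
Iteration 2: no outgoing edges from {init,sign,verify}; recursion stops.
SUM(d) = 0 + 1 + 1 + 1 = 3.

3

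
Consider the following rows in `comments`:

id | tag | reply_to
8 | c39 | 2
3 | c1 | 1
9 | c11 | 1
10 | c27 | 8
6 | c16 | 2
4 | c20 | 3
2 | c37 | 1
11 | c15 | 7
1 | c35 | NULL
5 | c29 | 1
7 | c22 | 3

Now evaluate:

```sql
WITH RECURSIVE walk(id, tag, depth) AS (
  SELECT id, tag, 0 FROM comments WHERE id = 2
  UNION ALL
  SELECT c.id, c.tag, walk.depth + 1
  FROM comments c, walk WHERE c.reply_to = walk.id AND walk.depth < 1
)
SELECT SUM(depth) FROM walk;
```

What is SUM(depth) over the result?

2

Base: id=2 (c37) at depth 0.
Iteration 1: rows with reply_to in {2} -> c16 (id 6, depth 1), c39 (id 8, depth 1).
Iteration 2: depth < 1 fails for all current rows; recursion stops.
SUM(depth) = 0 + 1 + 1 = 2.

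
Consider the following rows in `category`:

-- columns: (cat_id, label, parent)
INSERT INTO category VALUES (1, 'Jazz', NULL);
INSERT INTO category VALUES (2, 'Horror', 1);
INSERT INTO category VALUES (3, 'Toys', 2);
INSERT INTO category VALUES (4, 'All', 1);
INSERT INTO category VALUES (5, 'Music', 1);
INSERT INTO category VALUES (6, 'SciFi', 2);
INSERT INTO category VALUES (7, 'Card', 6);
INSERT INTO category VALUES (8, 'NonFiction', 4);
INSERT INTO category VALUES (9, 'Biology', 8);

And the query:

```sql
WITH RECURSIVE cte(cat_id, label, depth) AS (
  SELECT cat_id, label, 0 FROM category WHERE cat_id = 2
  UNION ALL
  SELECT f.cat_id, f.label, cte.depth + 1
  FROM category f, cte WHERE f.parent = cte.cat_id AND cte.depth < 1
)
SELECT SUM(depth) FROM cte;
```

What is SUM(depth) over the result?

2

Base: cat_id=2 (Horror) at depth 0.
Iteration 1: rows with parent in {2} -> Toys (id 3, depth 1), SciFi (id 6, depth 1).
Iteration 2: depth < 1 fails for all current rows; recursion stops.
SUM(depth) = 0 + 1 + 1 = 2.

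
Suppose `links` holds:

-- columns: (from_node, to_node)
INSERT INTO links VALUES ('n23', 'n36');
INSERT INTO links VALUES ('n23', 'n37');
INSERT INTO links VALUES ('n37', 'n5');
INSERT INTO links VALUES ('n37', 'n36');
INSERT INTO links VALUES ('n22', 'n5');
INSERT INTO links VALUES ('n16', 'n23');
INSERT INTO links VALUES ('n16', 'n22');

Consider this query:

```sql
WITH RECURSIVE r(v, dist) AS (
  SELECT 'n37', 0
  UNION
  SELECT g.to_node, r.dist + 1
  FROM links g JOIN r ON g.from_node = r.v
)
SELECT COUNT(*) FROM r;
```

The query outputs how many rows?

Base: (n37, dist=0).
Iteration 1: edges from {n37} -> (n36, dist=1), (n5, dist=1).
Iteration 2: no outgoing edges from {n36,n5}; recursion stops.
Total rows emitted: 3.

3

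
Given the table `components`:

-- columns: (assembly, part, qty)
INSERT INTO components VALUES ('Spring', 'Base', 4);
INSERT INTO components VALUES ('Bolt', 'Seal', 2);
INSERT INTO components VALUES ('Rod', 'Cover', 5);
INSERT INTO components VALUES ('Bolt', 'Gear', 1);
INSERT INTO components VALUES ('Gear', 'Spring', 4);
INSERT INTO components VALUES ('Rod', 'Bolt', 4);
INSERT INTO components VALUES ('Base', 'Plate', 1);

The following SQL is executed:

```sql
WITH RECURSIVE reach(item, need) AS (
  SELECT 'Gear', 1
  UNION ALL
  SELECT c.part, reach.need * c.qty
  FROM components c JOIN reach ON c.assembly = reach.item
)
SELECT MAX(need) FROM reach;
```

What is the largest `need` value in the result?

Base: (Gear, need=1).
Iteration 1: components of {Gear} -> Spring = 1*4 = 4.
Iteration 2: components of {Spring} -> Base = 4*4 = 16.
Iteration 3: components of {Base} -> Plate = 16*1 = 16.
Iteration 4: no further components; recursion stops.
need values: 1, 4, 16, 16; the maximum is 16.

16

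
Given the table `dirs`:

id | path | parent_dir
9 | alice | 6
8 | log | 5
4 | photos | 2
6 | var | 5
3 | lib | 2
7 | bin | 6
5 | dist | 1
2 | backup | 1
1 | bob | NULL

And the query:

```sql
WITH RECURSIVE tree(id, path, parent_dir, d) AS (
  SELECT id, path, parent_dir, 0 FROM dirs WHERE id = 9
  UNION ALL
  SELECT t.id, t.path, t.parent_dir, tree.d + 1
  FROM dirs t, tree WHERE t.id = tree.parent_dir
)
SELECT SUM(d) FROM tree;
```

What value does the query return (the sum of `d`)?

Base: id=9 (alice), parent_dir=6, d 0.
Iteration 1: join on id=6 -> var (id 6, parent_dir=5, d 1).
Iteration 2: join on id=5 -> dist (id 5, parent_dir=1, d 2).
Iteration 3: join on id=1 -> bob (id 1, parent_dir=NULL, d 3).
Iteration 4: parent_dir is NULL; no match; recursion stops.
SUM(d) = 0 + 1 + 2 + 3 = 6.

6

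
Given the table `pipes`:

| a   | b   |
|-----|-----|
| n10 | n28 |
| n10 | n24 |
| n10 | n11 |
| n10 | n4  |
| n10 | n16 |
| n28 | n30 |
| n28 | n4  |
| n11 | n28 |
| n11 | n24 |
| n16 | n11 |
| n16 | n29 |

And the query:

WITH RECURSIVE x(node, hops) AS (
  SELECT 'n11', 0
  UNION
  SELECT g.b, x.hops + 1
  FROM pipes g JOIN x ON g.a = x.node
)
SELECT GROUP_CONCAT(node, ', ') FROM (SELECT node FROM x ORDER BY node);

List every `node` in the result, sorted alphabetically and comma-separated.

Base: (n11, hops=0).
Iteration 1: edges from {n11} -> (n24, hops=1), (n28, hops=1).
Iteration 2: edges from {n24,n28} -> (n30, hops=2), (n4, hops=2).
Iteration 3: no outgoing edges from {n30,n4}; recursion stops.

n11, n24, n28, n30, n4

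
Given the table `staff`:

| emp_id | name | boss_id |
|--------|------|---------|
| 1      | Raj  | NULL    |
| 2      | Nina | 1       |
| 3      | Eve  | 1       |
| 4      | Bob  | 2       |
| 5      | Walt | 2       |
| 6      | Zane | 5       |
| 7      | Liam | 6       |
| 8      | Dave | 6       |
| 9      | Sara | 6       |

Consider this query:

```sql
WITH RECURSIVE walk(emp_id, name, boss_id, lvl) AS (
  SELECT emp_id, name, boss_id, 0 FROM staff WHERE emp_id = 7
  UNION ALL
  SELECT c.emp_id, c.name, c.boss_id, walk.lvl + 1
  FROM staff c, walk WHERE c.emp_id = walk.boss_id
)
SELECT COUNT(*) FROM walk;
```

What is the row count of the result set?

5

Base: emp_id=7 (Liam), boss_id=6, lvl 0.
Iteration 1: join on emp_id=6 -> Zane (id 6, boss_id=5, lvl 1).
Iteration 2: join on emp_id=5 -> Walt (id 5, boss_id=2, lvl 2).
Iteration 3: join on emp_id=2 -> Nina (id 2, boss_id=1, lvl 3).
Iteration 4: join on emp_id=1 -> Raj (id 1, boss_id=NULL, lvl 4).
Iteration 5: boss_id is NULL; no match; recursion stops.
Total rows emitted: 5.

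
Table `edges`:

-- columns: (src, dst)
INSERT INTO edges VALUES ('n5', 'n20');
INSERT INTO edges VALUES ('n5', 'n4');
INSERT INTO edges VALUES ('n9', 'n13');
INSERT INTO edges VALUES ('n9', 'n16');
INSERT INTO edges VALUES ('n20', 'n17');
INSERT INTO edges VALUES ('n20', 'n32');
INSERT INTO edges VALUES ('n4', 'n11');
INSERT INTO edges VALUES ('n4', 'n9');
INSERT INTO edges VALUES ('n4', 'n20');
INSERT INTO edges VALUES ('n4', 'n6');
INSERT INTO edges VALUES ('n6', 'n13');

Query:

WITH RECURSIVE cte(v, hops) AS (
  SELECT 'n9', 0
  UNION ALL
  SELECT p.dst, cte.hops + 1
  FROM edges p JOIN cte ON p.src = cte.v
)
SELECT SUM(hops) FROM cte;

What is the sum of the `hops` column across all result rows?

Base: (n9, hops=0).
Iteration 1: edges from {n9} -> (n13, hops=1), (n16, hops=1).
Iteration 2: no outgoing edges from {n13,n16}; recursion stops.
SUM(hops) = 0 + 1 + 1 = 2.

2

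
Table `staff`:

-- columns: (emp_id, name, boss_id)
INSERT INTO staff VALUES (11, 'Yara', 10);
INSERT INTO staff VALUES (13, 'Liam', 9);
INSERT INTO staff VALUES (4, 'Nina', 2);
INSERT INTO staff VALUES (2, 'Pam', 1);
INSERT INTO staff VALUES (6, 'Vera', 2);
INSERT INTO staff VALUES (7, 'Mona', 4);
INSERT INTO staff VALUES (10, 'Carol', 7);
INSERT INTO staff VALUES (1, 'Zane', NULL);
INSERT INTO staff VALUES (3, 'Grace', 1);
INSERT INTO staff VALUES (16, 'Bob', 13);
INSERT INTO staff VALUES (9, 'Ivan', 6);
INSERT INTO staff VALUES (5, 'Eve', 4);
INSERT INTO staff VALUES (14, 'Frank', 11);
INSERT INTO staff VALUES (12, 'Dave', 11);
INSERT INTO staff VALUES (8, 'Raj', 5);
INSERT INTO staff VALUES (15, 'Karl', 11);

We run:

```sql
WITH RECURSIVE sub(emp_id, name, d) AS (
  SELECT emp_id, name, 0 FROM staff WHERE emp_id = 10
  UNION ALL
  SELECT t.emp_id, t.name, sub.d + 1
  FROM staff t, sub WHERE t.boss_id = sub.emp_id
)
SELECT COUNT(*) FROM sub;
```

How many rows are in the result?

5

Base: emp_id=10 (Carol) at d 0.
Iteration 1: rows with boss_id in {10} -> Yara (id 11, d 1).
Iteration 2: rows with boss_id in {11} -> Dave (id 12, d 2), Frank (id 14, d 2), Karl (id 15, d 2).
Iteration 3: no rows with boss_id in {12,14,15}; recursion stops.
Total rows emitted: 5.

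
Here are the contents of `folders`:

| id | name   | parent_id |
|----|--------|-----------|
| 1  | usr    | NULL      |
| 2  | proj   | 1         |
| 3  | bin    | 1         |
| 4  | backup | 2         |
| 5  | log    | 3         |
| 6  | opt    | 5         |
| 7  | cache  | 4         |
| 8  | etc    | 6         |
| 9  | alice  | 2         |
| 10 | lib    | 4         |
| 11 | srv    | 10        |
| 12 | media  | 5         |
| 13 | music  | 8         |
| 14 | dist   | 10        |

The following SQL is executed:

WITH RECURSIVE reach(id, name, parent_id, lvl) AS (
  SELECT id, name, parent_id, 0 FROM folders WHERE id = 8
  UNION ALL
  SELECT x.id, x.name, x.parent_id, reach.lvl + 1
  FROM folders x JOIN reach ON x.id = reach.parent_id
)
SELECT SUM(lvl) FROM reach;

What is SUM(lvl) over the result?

10

Base: id=8 (etc), parent_id=6, lvl 0.
Iteration 1: join on id=6 -> opt (id 6, parent_id=5, lvl 1).
Iteration 2: join on id=5 -> log (id 5, parent_id=3, lvl 2).
Iteration 3: join on id=3 -> bin (id 3, parent_id=1, lvl 3).
Iteration 4: join on id=1 -> usr (id 1, parent_id=NULL, lvl 4).
Iteration 5: parent_id is NULL; no match; recursion stops.
SUM(lvl) = 0 + 1 + 2 + 3 + 4 = 10.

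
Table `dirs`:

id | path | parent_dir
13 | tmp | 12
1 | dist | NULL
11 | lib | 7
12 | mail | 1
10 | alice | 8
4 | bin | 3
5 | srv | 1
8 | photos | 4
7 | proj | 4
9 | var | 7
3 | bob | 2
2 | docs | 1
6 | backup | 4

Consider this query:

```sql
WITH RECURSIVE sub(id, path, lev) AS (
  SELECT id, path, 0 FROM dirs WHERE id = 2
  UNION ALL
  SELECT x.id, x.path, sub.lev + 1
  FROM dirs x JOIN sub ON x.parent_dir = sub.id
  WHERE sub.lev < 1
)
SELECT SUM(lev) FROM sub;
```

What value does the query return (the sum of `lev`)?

Base: id=2 (docs) at lev 0.
Iteration 1: rows with parent_dir in {2} -> bob (id 3, lev 1).
Iteration 2: lev < 1 fails for all current rows; recursion stops.
SUM(lev) = 0 + 1 = 1.

1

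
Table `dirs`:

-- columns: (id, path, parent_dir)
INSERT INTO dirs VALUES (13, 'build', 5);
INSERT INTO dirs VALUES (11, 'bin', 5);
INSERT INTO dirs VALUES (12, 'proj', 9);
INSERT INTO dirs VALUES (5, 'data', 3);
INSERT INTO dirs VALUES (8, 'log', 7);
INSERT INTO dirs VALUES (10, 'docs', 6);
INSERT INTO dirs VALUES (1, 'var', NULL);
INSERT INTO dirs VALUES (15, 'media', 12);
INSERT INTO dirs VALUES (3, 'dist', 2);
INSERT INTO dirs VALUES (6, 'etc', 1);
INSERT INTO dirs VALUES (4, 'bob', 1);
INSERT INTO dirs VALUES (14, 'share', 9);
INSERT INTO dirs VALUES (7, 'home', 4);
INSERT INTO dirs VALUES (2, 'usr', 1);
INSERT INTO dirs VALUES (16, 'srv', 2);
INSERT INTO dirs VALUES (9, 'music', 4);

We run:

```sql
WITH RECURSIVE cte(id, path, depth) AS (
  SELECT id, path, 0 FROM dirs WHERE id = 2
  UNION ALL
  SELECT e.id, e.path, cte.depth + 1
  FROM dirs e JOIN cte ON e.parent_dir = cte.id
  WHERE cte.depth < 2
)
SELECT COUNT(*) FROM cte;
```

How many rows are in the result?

4

Base: id=2 (usr) at depth 0.
Iteration 1: rows with parent_dir in {2} -> dist (id 3, depth 1), srv (id 16, depth 1).
Iteration 2: rows with parent_dir in {3,16} -> data (id 5, depth 2).
Iteration 3: depth < 2 fails for all current rows; recursion stops.
Total rows emitted: 4.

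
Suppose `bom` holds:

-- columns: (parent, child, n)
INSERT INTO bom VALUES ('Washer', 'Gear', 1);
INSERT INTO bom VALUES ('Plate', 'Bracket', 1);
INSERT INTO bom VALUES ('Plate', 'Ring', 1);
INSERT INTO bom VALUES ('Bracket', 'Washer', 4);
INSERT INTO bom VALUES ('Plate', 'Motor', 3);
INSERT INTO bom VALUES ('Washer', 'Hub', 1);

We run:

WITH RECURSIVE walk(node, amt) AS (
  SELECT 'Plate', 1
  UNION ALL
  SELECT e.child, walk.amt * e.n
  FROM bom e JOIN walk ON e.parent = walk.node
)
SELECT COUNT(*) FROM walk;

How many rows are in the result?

7

Base: (Plate, amt=1).
Iteration 1: components of {Plate} -> Bracket = 1*1 = 1, Motor = 1*3 = 3, Ring = 1*1 = 1.
Iteration 2: components of {Bracket,Motor,Ring} -> Washer = 1*4 = 4.
Iteration 3: components of {Washer} -> Gear = 4*1 = 4, Hub = 4*1 = 4.
Iteration 4: no further components; recursion stops.
Total rows emitted: 7.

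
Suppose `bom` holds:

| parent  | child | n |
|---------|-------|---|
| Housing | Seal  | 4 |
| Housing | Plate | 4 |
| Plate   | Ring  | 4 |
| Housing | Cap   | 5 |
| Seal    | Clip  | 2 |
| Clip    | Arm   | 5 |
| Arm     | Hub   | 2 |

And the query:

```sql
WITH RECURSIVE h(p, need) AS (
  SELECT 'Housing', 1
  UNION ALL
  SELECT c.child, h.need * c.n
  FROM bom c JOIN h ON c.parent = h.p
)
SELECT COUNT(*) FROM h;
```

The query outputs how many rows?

Base: (Housing, need=1).
Iteration 1: components of {Housing} -> Cap = 1*5 = 5, Plate = 1*4 = 4, Seal = 1*4 = 4.
Iteration 2: components of {Cap,Plate,Seal} -> Clip = 4*2 = 8, Ring = 4*4 = 16.
Iteration 3: components of {Clip,Ring} -> Arm = 8*5 = 40.
Iteration 4: components of {Arm} -> Hub = 40*2 = 80.
Iteration 5: no further components; recursion stops.
Total rows emitted: 8.

8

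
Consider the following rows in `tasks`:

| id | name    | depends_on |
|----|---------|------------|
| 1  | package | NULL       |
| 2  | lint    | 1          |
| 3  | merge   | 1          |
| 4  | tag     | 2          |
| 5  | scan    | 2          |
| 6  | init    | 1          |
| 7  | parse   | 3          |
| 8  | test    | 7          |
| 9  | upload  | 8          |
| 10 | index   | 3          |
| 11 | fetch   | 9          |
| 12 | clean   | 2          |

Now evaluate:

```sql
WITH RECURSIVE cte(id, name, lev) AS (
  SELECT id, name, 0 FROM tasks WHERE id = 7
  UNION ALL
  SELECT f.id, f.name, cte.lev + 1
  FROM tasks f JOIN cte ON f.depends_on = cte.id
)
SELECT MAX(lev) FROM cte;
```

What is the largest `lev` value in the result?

Base: id=7 (parse) at lev 0.
Iteration 1: rows with depends_on in {7} -> test (id 8, lev 1).
Iteration 2: rows with depends_on in {8} -> upload (id 9, lev 2).
Iteration 3: rows with depends_on in {9} -> fetch (id 11, lev 3).
Iteration 4: no rows with depends_on in {11}; recursion stops.
lev values: 0, 1, 2, 3; the maximum is 3.

3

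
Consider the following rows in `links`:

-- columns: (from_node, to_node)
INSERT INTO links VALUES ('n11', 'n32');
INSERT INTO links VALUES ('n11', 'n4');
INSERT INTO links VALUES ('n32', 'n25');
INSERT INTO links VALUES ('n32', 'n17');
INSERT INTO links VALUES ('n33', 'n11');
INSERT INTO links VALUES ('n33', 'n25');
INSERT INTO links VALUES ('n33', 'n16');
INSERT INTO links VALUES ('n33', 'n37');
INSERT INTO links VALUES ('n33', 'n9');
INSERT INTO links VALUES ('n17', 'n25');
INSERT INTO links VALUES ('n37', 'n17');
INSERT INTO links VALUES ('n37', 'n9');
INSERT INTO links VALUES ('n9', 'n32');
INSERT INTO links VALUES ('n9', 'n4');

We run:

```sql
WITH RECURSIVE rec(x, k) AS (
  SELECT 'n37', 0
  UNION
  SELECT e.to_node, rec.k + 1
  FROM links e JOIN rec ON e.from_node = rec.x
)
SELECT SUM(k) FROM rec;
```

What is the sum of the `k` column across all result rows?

18

Base: (n37, k=0).
Iteration 1: edges from {n37} -> (n17, k=1), (n9, k=1).
Iteration 2: edges from {n17,n9} -> (n25, k=2), (n32, k=2), (n4, k=2).
Iteration 3: edges from {n25,n32,n4} -> (n17, k=3), (n25, k=3).
Iteration 4: edges from {n17,n25} -> (n25, k=4).
Iteration 5: no outgoing edges from {n25}; recursion stops.
SUM(k) = 0 + 1 + 1 + 2 + 2 + 2 + 3 + 3 + 4 = 18.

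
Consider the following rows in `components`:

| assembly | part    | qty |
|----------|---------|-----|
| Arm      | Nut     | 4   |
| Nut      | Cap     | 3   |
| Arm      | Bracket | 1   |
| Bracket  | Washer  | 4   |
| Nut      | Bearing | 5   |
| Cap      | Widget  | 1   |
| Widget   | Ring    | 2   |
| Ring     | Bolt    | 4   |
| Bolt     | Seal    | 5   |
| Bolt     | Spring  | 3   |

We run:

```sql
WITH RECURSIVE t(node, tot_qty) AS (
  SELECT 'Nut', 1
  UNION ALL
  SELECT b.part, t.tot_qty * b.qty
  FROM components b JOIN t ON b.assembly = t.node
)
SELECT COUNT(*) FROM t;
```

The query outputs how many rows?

Base: (Nut, tot_qty=1).
Iteration 1: components of {Nut} -> Bearing = 1*5 = 5, Cap = 1*3 = 3.
Iteration 2: components of {Bearing,Cap} -> Widget = 3*1 = 3.
Iteration 3: components of {Widget} -> Ring = 3*2 = 6.
Iteration 4: components of {Ring} -> Bolt = 6*4 = 24.
Iteration 5: components of {Bolt} -> Seal = 24*5 = 120, Spring = 24*3 = 72.
Iteration 6: no further components; recursion stops.
Total rows emitted: 8.

8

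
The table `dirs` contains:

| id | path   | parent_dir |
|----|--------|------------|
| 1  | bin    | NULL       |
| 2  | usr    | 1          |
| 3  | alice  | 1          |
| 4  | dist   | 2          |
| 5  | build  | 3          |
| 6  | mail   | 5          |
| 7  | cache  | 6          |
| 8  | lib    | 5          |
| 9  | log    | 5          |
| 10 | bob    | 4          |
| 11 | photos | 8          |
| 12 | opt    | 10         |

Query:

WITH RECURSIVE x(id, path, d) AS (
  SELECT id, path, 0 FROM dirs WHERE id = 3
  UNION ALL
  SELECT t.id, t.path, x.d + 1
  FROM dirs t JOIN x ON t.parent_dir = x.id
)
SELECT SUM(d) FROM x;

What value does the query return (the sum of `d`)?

Base: id=3 (alice) at d 0.
Iteration 1: rows with parent_dir in {3} -> build (id 5, d 1).
Iteration 2: rows with parent_dir in {5} -> mail (id 6, d 2), lib (id 8, d 2), log (id 9, d 2).
Iteration 3: rows with parent_dir in {6,8,9} -> cache (id 7, d 3), photos (id 11, d 3).
Iteration 4: no rows with parent_dir in {7,11}; recursion stops.
SUM(d) = 0 + 1 + 2 + 2 + 2 + 3 + 3 = 13.

13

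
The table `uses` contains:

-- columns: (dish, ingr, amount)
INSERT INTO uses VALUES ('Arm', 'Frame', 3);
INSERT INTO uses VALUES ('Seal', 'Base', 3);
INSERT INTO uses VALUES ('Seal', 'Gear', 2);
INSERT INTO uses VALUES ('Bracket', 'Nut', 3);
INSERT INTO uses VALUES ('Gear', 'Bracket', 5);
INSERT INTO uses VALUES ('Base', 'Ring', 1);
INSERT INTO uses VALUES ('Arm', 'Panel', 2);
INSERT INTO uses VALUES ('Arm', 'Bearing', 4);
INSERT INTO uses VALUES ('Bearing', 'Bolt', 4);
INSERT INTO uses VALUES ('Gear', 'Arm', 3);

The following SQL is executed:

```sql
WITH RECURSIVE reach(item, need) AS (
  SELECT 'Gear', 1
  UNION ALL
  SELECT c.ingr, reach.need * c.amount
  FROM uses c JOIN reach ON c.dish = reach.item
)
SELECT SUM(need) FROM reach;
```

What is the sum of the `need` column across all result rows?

Base: (Gear, need=1).
Iteration 1: components of {Gear} -> Arm = 1*3 = 3, Bracket = 1*5 = 5.
Iteration 2: components of {Arm,Bracket} -> Bearing = 3*4 = 12, Frame = 3*3 = 9, Nut = 5*3 = 15, Panel = 3*2 = 6.
Iteration 3: components of {Bearing,Frame,Nut,Panel} -> Bolt = 12*4 = 48.
Iteration 4: no further components; recursion stops.
SUM(need) = 1 + 3 + 5 + 6 + 12 + 9 + 15 + 48 = 99.

99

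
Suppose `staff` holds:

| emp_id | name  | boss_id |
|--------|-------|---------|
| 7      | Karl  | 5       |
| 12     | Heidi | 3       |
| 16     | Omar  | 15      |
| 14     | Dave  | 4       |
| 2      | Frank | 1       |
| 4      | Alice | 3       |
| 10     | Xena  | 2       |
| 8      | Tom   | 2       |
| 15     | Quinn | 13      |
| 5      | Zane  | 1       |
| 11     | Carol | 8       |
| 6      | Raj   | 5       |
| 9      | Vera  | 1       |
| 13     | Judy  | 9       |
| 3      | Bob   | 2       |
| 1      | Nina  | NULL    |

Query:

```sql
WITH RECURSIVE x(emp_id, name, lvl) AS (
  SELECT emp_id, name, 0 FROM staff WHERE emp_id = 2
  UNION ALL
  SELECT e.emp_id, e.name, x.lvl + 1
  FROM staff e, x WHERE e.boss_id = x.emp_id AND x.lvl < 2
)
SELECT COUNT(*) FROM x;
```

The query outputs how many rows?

7

Base: emp_id=2 (Frank) at lvl 0.
Iteration 1: rows with boss_id in {2} -> Bob (id 3, lvl 1), Tom (id 8, lvl 1), Xena (id 10, lvl 1).
Iteration 2: rows with boss_id in {3,8,10} -> Alice (id 4, lvl 2), Carol (id 11, lvl 2), Heidi (id 12, lvl 2).
Iteration 3: lvl < 2 fails for all current rows; recursion stops.
Total rows emitted: 7.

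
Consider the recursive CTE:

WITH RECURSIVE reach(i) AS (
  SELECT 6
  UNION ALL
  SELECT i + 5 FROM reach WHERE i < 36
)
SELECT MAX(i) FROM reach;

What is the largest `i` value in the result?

36

Base: i=6.
Iteration 1: 6 < 36 holds -> i = 6 + 5 = 11.
Iteration 2: 11 < 36 holds -> i = 11 + 5 = 16.
Iteration 3: 16 < 36 holds -> i = 16 + 5 = 21.
Iteration 4: 21 < 36 holds -> i = 21 + 5 = 26.
Iteration 5: 26 < 36 holds -> i = 26 + 5 = 31.
Iteration 6: 31 < 36 holds -> i = 31 + 5 = 36.
Iteration 7: 36 < 36 fails; recursion stops.
i values: 6, 11, 16, 21, 26, 31, 36; the maximum is 36.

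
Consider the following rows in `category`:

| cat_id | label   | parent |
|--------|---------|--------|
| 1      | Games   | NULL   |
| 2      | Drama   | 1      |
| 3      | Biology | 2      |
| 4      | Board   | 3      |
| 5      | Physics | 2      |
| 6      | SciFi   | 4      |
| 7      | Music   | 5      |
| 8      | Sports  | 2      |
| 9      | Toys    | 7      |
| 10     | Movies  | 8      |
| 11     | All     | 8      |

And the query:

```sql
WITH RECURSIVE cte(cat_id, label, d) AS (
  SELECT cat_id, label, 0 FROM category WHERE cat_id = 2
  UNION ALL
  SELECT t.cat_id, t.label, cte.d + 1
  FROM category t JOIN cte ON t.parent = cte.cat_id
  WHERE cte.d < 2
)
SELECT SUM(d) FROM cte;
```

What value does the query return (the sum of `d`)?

11

Base: cat_id=2 (Drama) at d 0.
Iteration 1: rows with parent in {2} -> Biology (id 3, d 1), Physics (id 5, d 1), Sports (id 8, d 1).
Iteration 2: rows with parent in {3,5,8} -> Board (id 4, d 2), Music (id 7, d 2), Movies (id 10, d 2), All (id 11, d 2).
Iteration 3: d < 2 fails for all current rows; recursion stops.
SUM(d) = 0 + 1 + 1 + 1 + 2 + 2 + 2 + 2 = 11.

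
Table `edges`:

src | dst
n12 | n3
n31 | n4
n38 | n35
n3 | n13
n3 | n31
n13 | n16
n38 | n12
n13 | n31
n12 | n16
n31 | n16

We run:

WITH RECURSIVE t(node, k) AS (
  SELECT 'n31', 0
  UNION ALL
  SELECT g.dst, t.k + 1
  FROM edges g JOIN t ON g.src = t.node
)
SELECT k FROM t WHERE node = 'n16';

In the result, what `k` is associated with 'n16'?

1

Base: (n31, k=0).
Iteration 1: edges from {n31} -> (n16, k=1), (n4, k=1).
Iteration 2: no outgoing edges from {n16,n4}; recursion stops.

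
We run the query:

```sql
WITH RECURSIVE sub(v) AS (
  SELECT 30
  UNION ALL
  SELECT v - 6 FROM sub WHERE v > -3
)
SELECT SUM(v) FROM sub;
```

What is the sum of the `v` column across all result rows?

Base: v=30.
Iteration 1: 30 > -3 holds -> v = 30 - 6 = 24.
Iteration 2: 24 > -3 holds -> v = 24 - 6 = 18.
Iteration 3: 18 > -3 holds -> v = 18 - 6 = 12.
Iteration 4: 12 > -3 holds -> v = 12 - 6 = 6.
Iteration 5: 6 > -3 holds -> v = 6 - 6 = 0.
Iteration 6: 0 > -3 holds -> v = 0 - 6 = -6.
Iteration 7: -6 > -3 fails; recursion stops.
SUM(v) = 30 + 24 + 18 + 12 + 6 + 0 + -6 = 84.

84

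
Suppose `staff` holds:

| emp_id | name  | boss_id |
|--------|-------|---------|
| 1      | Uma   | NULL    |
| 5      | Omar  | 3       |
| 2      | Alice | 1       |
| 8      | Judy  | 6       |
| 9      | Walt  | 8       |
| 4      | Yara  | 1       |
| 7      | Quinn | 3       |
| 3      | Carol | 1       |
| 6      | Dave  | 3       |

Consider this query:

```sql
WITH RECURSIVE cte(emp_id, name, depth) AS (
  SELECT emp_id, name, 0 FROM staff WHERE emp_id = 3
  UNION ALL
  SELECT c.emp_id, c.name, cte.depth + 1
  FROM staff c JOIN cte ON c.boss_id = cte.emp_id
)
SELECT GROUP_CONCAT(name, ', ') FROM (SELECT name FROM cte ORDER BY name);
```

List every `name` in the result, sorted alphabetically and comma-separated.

Carol, Dave, Judy, Omar, Quinn, Walt

Base: emp_id=3 (Carol) at depth 0.
Iteration 1: rows with boss_id in {3} -> Omar (id 5, depth 1), Dave (id 6, depth 1), Quinn (id 7, depth 1).
Iteration 2: rows with boss_id in {5,6,7} -> Judy (id 8, depth 2).
Iteration 3: rows with boss_id in {8} -> Walt (id 9, depth 3).
Iteration 4: no rows with boss_id in {9}; recursion stops.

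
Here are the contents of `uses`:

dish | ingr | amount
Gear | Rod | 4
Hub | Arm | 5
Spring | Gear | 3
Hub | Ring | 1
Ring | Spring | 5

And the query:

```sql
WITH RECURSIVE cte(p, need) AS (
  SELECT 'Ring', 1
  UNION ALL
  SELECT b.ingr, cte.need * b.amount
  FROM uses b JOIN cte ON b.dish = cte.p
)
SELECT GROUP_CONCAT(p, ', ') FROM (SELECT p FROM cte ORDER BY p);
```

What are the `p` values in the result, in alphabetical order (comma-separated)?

Gear, Ring, Rod, Spring

Base: (Ring, need=1).
Iteration 1: components of {Ring} -> Spring = 1*5 = 5.
Iteration 2: components of {Spring} -> Gear = 5*3 = 15.
Iteration 3: components of {Gear} -> Rod = 15*4 = 60.
Iteration 4: no further components; recursion stops.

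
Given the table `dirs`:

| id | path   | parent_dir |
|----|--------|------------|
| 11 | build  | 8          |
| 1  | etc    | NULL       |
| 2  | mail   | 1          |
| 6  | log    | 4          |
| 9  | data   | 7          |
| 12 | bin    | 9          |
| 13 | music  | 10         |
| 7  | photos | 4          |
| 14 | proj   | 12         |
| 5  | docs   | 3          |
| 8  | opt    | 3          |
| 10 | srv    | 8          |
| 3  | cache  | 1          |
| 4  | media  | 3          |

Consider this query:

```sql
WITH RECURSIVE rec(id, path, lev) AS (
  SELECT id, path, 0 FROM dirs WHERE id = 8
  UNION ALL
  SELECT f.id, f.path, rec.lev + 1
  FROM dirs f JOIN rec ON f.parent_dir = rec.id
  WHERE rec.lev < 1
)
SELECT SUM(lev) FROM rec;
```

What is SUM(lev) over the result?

2

Base: id=8 (opt) at lev 0.
Iteration 1: rows with parent_dir in {8} -> srv (id 10, lev 1), build (id 11, lev 1).
Iteration 2: lev < 1 fails for all current rows; recursion stops.
SUM(lev) = 0 + 1 + 1 = 2.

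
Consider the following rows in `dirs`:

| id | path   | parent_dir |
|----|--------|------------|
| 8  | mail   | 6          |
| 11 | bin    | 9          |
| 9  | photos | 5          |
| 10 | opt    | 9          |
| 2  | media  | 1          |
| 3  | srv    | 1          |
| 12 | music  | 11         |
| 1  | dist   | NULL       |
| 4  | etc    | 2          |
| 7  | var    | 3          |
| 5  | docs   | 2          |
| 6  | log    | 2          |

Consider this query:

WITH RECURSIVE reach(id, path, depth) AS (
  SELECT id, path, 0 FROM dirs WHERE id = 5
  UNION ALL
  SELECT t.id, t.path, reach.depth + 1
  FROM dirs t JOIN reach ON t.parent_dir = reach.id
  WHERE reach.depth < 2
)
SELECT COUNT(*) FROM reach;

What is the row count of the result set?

4

Base: id=5 (docs) at depth 0.
Iteration 1: rows with parent_dir in {5} -> photos (id 9, depth 1).
Iteration 2: rows with parent_dir in {9} -> opt (id 10, depth 2), bin (id 11, depth 2).
Iteration 3: depth < 2 fails for all current rows; recursion stops.
Total rows emitted: 4.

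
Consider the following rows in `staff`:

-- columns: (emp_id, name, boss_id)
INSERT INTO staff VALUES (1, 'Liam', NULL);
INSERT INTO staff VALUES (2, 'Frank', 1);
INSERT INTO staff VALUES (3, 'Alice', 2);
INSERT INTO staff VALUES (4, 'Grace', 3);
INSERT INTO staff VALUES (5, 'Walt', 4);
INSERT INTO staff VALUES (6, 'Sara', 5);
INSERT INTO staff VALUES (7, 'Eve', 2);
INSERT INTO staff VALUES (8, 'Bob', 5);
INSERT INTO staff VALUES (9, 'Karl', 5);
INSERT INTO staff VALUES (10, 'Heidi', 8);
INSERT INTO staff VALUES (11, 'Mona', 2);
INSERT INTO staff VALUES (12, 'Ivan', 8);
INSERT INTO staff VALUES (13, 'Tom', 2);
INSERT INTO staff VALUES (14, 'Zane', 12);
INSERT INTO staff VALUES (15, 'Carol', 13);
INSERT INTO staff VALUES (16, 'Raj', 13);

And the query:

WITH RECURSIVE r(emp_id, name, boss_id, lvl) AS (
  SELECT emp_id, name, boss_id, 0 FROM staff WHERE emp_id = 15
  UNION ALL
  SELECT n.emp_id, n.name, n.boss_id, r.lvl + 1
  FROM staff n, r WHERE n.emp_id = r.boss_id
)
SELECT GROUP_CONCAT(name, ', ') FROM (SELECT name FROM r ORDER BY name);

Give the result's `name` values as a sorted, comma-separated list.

Base: emp_id=15 (Carol), boss_id=13, lvl 0.
Iteration 1: join on emp_id=13 -> Tom (id 13, boss_id=2, lvl 1).
Iteration 2: join on emp_id=2 -> Frank (id 2, boss_id=1, lvl 2).
Iteration 3: join on emp_id=1 -> Liam (id 1, boss_id=NULL, lvl 3).
Iteration 4: boss_id is NULL; no match; recursion stops.

Carol, Frank, Liam, Tom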